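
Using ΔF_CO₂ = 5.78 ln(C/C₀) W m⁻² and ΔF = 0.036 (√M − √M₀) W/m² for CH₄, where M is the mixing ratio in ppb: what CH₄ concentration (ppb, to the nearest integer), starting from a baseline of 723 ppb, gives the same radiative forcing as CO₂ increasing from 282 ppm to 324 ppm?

M ≈ 2419 ppb

CO₂ forcing: 5.78 × ln(324/282) = 5.78 × 0.138836 = 0.80247 W/m².
Set 0.036(√M − √723) = 0.80247: √M = 0.80247/0.036 + √723 = 22.2908 + 26.8887 = 49.1795.
M = (49.1795)² = 2418.62 ppb.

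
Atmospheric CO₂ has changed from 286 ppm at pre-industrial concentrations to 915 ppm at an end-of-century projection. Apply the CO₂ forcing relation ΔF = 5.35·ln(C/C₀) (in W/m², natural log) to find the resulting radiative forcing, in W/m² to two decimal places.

ΔF = 6.22 W/m²

CO₂: 5.35 × ln(915/286) = 5.35 × ln(3.19930) = 5.35 × 1.16293 = 6.2217 W/m².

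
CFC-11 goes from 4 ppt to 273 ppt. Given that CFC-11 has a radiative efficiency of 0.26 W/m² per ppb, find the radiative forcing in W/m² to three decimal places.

ΔF = 0.070 W/m²

CFC-11: Δ = 273 − 4 = 269 ppt = 0.269 ppb; ΔF = 0.26 × 0.269 = 0.0699 W/m².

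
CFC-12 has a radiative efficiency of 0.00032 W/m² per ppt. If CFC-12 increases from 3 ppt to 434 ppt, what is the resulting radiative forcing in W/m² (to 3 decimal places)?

CFC-12: ΔF = 0.00032 × (434 − 3) = 0.00032 × 431 = 0.1379 W/m².

ΔF = 0.138 W/m²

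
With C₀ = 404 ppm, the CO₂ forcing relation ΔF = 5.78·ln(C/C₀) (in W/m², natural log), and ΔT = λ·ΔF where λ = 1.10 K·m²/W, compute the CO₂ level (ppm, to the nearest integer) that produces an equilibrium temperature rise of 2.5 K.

Required forcing: ΔF = ΔT/λ = 2.5/1.10 = 2.2727 W/m².
Then ln(C/404) = ΔF/5.78 = 2.2727/5.78 = 0.39320.
So C = 404 × e^0.39320 = 404 × 1.48171 = 598.61 ppm.

C ≈ 599 ppm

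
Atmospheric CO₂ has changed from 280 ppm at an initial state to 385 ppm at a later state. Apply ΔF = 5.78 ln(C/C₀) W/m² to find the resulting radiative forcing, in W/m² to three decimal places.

ΔF = 1.841 W/m²

CO₂: 5.78 × ln(385/280) = 5.78 × ln(1.37500) = 5.78 × 0.31845 = 1.8406 W/m².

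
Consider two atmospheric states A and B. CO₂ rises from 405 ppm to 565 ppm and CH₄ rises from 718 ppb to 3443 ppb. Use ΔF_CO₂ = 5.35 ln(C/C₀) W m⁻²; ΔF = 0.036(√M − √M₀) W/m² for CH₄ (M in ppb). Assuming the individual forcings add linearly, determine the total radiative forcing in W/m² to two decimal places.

CO₂: 5.35 × ln(565/405) = 5.35 × ln(1.39506) = 5.35 × 0.33294 = 1.7812 W/m².
CH₄: 0.036 × (√3443 − √718) = 0.036 × (58.6771 − 26.7955) = 0.036 × 31.8816 = 1.1477 W/m².
Total ΔF = 1.7812 + 1.1477 = 2.9289 W/m².

ΔF = 2.93 W/m²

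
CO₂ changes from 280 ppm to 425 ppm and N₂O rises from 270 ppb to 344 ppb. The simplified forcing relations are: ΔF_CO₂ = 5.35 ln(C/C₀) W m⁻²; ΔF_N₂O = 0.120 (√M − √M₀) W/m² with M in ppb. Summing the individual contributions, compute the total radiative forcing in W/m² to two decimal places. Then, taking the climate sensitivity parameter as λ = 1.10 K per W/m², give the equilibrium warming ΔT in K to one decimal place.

ΔF = 2.49 W/m²; ΔT = 2.7 K

CO₂: 5.35 × ln(425/280) = 5.35 × ln(1.51786) = 5.35 × 0.41730 = 2.2326 W/m².
N₂O: 0.120 × (√344 − √270) = 0.120 × (18.5472 − 16.4317) = 0.120 × 2.1155 = 0.2539 W/m².
Total ΔF = 2.2326 + 0.2539 = 2.4865 W/m².
ΔT = λ ΔF = 1.10 × 2.49 = 2.7390 K.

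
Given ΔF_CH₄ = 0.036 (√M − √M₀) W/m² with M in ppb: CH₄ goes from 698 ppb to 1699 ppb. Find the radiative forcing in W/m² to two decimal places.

CH₄: 0.036 × (√1699 − √698) = 0.036 × (41.2189 − 26.4197) = 0.036 × 14.7992 = 0.5328 W/m².

ΔF = 0.53 W/m²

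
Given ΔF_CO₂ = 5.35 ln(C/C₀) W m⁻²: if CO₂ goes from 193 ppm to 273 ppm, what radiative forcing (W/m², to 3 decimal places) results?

CO₂ absorption bands are partially saturated, so forcing scales with the logarithm of the concentration ratio.
CO₂: 5.35 × ln(273/193) = 5.35 × ln(1.41451) = 5.35 × 0.34678 = 1.8553 W/m².

ΔF = 1.855 W/m²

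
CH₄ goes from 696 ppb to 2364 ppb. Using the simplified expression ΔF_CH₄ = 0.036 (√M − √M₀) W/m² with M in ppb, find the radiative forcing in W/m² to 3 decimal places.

ΔF = 0.801 W/m²

CH₄: 0.036 × (√2364 − √696) = 0.036 × (48.6210 − 26.3818) = 0.036 × 22.2392 = 0.8006 W/m².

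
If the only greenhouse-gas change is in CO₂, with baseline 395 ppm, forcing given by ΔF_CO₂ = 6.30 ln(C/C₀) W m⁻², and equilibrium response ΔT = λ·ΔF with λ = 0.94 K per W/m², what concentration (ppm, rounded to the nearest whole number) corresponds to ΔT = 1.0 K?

Required forcing: ΔF = ΔT/λ = 1.0/0.94 = 1.0638 W/m².
Then ln(C/395) = ΔF/6.30 = 1.0638/6.30 = 0.16886.
So C = 395 × e^0.16886 = 395 × 1.18395 = 467.66 ppm.

C ≈ 468 ppm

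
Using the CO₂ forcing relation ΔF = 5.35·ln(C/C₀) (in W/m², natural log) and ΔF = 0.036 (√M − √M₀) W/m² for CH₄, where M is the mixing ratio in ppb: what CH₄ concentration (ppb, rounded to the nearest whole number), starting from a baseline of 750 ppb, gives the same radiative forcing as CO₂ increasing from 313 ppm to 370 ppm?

M ≈ 2730 ppb

CO₂ forcing: 5.35 × ln(370/313) = 5.35 × 0.167300 = 0.89506 W/m².
Set 0.036(√M − √750) = 0.89506: √M = 0.89506/0.036 + √750 = 24.8628 + 27.3861 = 52.2489.
M = (52.2489)² = 2729.95 ppb.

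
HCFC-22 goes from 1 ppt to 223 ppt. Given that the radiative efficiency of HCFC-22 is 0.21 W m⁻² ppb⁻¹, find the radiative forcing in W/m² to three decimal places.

ΔF = 0.047 W/m²

HCFC-22: Δ = 223 − 1 = 222 ppt = 0.222 ppb; ΔF = 0.21 × 0.222 = 0.0466 W/m².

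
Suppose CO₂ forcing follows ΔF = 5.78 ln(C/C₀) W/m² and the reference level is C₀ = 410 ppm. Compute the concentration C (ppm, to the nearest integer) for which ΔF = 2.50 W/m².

Set 5.78 ln(C/410) = 2.50, so ln(C/410) = 2.50/5.78 = 0.43253.
Then C/410 = e^0.43253 = 1.54115, giving C = 410 × 1.54115 = 631.87 ppm.

C ≈ 632 ppm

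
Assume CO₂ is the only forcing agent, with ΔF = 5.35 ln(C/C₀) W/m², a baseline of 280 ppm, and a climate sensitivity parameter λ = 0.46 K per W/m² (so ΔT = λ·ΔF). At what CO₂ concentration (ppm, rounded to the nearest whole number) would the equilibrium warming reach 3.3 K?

C ≈ 1070 ppm

Required forcing: ΔF = ΔT/λ = 3.3/0.46 = 7.1739 W/m².
Then ln(C/280) = ΔF/5.35 = 7.1739/5.35 = 1.34092.
So C = 280 × e^1.34092 = 280 × 3.82256 = 1070.32 ppm.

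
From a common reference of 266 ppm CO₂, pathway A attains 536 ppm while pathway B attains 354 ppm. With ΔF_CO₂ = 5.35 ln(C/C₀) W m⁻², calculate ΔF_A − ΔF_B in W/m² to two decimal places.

ΔF_A = 5.35 ln(536/266) = 5.35 × 0.70064 = 3.7484 W/m².
ΔF_B = 5.35 ln(354/266) = 5.35 × 0.28580 = 1.5290 W/m².
Difference: 3.7484 − 1.5290 = 2.2194 W/m².

ΔF_A − ΔF_B = 2.22 W/m²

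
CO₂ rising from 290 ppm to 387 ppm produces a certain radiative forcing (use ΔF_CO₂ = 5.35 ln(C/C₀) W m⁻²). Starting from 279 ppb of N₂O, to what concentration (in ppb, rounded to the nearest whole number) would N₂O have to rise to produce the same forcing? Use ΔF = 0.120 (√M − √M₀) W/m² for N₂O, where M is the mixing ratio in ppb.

M ≈ 874 ppb

CO₂ forcing: 5.35 × ln(387/290) = 5.35 × 0.288544 = 1.54371 W/m².
Set 0.120(√M − √279) = 1.54371: √M = 1.54371/0.120 + √279 = 12.8643 + 16.7033 = 29.5676.
M = (29.5676)² = 874.24 ppb.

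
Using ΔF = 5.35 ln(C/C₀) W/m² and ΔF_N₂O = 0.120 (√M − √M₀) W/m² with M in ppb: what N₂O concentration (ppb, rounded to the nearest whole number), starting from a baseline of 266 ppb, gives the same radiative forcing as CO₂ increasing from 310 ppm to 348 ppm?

M ≈ 461 ppb

CO₂ forcing: 5.35 × ln(348/310) = 5.35 × 0.115630 = 0.61862 W/m².
Set 0.120(√M − √266) = 0.61862: √M = 0.61862/0.120 + √266 = 5.1552 + 16.3095 = 21.4647.
M = (21.4647)² = 460.73 ppb.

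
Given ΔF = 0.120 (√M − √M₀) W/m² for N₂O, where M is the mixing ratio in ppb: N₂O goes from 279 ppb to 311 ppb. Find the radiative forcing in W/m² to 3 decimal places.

ΔF = 0.112 W/m²

N₂O: 0.120 × (√311 − √279) = 0.120 × (17.6352 − 16.7033) = 0.120 × 0.9319 = 0.1118 W/m².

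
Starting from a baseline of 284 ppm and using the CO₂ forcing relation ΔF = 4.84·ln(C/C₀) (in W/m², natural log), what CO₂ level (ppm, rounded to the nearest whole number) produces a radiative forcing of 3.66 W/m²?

C ≈ 605 ppm

Set 4.84 ln(C/284) = 3.66, so ln(C/284) = 3.66/4.84 = 0.75620.
Then C/284 = e^0.75620 = 2.13017, giving C = 284 × 2.13017 = 604.97 ppm.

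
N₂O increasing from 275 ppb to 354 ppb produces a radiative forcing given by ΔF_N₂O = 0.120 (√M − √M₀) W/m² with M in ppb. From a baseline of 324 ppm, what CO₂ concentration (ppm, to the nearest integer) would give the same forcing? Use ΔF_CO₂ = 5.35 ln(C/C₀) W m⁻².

C ≈ 341 ppm

N₂O forcing: 0.120 × (√354 − √275) = 0.120 × (18.8149 − 16.5831) = 0.120 × 2.2318 = 0.26782 W/m².
Set 5.35 ln(C/324) = 0.26782: ln(C/324) = 0.26782/5.35 = 0.05006, so C = 324 × e^0.05006 = 324 × 1.05133 = 340.63 ppm.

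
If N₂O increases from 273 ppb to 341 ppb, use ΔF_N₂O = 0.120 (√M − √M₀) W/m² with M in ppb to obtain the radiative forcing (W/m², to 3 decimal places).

ΔF = 0.233 W/m²

N₂O: 0.120 × (√341 − √273) = 0.120 × (18.4662 − 16.5227) = 0.120 × 1.9435 = 0.2332 W/m².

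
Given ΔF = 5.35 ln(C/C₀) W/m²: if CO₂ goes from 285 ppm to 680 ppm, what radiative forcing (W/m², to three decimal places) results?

ΔF = 4.652 W/m²

CO₂: 5.35 × ln(680/285) = 5.35 × ln(2.38596) = 5.35 × 0.86960 = 4.6524 W/m².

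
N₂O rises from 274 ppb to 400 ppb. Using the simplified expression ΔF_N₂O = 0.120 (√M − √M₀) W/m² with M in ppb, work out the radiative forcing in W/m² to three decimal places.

ΔF = 0.414 W/m²

N₂O: 0.120 × (√400 − √274) = 0.120 × (20.0000 − 16.5529) = 0.120 × 3.4471 = 0.4137 W/m².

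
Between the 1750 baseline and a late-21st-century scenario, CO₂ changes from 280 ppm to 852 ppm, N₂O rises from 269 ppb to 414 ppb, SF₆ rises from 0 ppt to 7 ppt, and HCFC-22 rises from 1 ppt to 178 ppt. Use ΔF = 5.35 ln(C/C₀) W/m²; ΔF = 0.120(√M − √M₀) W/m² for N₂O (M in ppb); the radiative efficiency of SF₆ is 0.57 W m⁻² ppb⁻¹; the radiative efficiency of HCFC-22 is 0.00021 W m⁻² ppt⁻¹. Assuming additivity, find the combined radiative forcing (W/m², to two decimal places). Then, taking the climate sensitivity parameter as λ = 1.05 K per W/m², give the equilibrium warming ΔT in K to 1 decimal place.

CO₂: 5.35 × ln(852/280) = 5.35 × ln(3.04286) = 5.35 × 1.11280 = 5.9535 W/m².
N₂O: 0.120 × (√414 − √269) = 0.120 × (20.3470 − 16.4012) = 0.120 × 3.9458 = 0.4735 W/m².
SF₆: Δ = 7 − 0 = 7 ppt = 0.007 ppb; ΔF = 0.57 × 0.007 = 0.0040 W/m².
HCFC-22: ΔF = 0.00021 × (178 − 1) = 0.00021 × 177 = 0.0372 W/m².
Total ΔF = 5.9535 + 0.4735 + 0.0040 + 0.0372 = 6.4682 W/m².
ΔT = λ ΔF = 1.05 × 6.47 = 6.7935 K.

ΔF = 6.47 W/m²; ΔT = 6.8 K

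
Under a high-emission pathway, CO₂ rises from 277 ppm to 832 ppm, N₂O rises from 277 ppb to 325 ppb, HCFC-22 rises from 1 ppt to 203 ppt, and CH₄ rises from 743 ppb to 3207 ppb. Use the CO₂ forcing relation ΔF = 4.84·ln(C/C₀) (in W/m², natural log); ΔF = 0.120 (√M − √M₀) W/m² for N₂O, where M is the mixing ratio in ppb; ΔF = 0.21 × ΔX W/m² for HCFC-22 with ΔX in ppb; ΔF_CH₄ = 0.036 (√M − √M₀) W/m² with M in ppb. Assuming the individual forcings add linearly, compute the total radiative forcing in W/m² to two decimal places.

CO₂: 4.84 × ln(832/277) = 4.84 × ln(3.00361) = 4.84 × 1.09981 = 5.3231 W/m².
N₂O: 0.120 × (√325 − √277) = 0.120 × (18.0278 − 16.6433) = 0.120 × 1.3845 = 0.1661 W/m².
HCFC-22: Δ = 203 − 1 = 202 ppt = 0.202 ppb; ΔF = 0.21 × 0.202 = 0.0424 W/m².
CH₄: 0.036 × (√3207 − √743) = 0.036 × (56.6304 − 27.2580) = 0.036 × 29.3724 = 1.0574 W/m².
Total ΔF = 5.3231 + 0.1661 + 0.0424 + 1.0574 = 6.5890 W/m².

ΔF = 6.59 W/m²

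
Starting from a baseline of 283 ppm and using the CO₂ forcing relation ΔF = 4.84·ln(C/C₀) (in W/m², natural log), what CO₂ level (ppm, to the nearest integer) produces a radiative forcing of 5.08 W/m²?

Set 4.84 ln(C/283) = 5.08, so ln(C/283) = 5.08/4.84 = 1.04959.
Then C/283 = e^1.04959 = 2.85648, giving C = 283 × 2.85648 = 808.38 ppm.

C ≈ 808 ppm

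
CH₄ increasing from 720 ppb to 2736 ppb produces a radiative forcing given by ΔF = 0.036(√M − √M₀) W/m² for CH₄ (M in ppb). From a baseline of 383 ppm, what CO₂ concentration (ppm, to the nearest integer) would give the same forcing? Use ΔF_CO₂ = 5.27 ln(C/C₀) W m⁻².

C ≈ 456 ppm

CH₄ forcing: 0.036 × (√2736 − √720) = 0.036 × (52.3068 − 26.8328) = 0.036 × 25.4740 = 0.91706 W/m².
Set 5.27 ln(C/383) = 0.91706: ln(C/383) = 0.91706/5.27 = 0.17402, so C = 383 × e^0.17402 = 383 × 1.19008 = 455.80 ppm.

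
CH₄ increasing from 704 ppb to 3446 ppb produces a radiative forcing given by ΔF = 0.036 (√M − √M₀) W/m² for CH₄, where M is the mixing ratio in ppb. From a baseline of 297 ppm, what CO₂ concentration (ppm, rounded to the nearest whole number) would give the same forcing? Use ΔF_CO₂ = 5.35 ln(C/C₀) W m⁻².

C ≈ 369 ppm

CH₄ forcing: 0.036 × (√3446 − √704) = 0.036 × (58.7026 − 26.5330) = 0.036 × 32.1696 = 1.15811 W/m².
Set 5.35 ln(C/297) = 1.15811: ln(C/297) = 1.15811/5.35 = 0.21647, so C = 297 × e^0.21647 = 297 × 1.24169 = 368.78 ppm.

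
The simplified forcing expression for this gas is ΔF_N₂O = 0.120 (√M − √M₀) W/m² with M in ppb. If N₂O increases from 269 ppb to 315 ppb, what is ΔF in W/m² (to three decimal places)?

ΔF = 0.162 W/m²

N₂O: 0.120 × (√315 − √269) = 0.120 × (17.7482 − 16.4012) = 0.120 × 1.3470 = 0.1616 W/m².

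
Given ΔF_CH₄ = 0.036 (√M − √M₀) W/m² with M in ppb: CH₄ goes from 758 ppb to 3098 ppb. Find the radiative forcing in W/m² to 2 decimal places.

CH₄: 0.036 × (√3098 − √758) = 0.036 × (55.6597 − 27.5318) = 0.036 × 28.1279 = 1.0126 W/m².

ΔF = 1.01 W/m²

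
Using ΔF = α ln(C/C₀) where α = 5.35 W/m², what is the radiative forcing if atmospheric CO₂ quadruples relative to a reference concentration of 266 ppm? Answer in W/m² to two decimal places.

ΔF = 7.42 W/m²

Because the forcing depends only on the ratio C/C₀, the initial concentration does not enter.
ΔF = 5.35 × ln(4) = 5.35 × 1.38629 = 7.4167 W/m².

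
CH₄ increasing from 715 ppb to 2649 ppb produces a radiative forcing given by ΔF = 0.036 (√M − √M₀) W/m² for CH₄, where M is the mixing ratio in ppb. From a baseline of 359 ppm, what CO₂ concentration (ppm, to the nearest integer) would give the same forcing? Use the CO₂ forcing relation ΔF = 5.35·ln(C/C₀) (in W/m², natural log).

CH₄ forcing: 0.036 × (√2649 − √715) = 0.036 × (51.4684 − 26.7395) = 0.036 × 24.7289 = 0.89024 W/m².
Set 5.35 ln(C/359) = 0.89024: ln(C/359) = 0.89024/5.35 = 0.16640, so C = 359 × e^0.16640 = 359 × 1.18105 = 424.00 ppm.

C ≈ 424 ppm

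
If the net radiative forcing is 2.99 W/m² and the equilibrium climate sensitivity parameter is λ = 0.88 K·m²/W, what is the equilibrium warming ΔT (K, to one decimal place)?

ΔT = 2.6 K

ΔT = λ ΔF = 0.88 × 2.99 = 2.6312 K.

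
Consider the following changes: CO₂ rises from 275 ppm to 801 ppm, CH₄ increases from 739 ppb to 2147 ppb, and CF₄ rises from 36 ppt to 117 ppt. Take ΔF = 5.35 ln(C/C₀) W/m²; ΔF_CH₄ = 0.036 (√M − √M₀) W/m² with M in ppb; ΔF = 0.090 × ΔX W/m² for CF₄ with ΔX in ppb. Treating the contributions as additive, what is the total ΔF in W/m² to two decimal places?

ΔF = 6.42 W/m²

CO₂: 5.35 × ln(801/275) = 5.35 × ln(2.91273) = 5.35 × 1.06909 = 5.7196 W/m².
CH₄: 0.036 × (√2147 − √739) = 0.036 × (46.3357 − 27.1846) = 0.036 × 19.1511 = 0.6894 W/m².
CF₄: Δ = 117 − 36 = 81 ppt = 0.081 ppb; ΔF = 0.090 × 0.081 = 0.0073 W/m².
Total ΔF = 5.7196 + 0.6894 + 0.0073 = 6.4163 W/m².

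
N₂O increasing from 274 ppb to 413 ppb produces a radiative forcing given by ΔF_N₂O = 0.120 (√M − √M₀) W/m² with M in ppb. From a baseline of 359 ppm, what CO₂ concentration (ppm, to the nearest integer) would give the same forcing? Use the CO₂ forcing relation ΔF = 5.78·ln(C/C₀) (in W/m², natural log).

N₂O forcing: 0.120 × (√413 − √274) = 0.120 × (20.3224 − 16.5529) = 0.120 × 3.7695 = 0.45234 W/m².
Set 5.78 ln(C/359) = 0.45234: ln(C/359) = 0.45234/5.78 = 0.07826, so C = 359 × e^0.07826 = 359 × 1.08140 = 388.22 ppm.

C ≈ 388 ppm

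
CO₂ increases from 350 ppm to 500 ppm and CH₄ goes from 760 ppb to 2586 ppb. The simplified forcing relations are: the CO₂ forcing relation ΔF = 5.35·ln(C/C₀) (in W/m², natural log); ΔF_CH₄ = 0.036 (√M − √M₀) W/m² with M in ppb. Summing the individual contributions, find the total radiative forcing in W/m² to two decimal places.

ΔF = 2.75 W/m²

CO₂: 5.35 × ln(500/350) = 5.35 × ln(1.42857) = 5.35 × 0.35667 = 1.9082 W/m².
CH₄: 0.036 × (√2586 − √760) = 0.036 × (50.8527 − 27.5681) = 0.036 × 23.2846 = 0.8382 W/m².
Total ΔF = 1.9082 + 0.8382 = 2.7464 W/m².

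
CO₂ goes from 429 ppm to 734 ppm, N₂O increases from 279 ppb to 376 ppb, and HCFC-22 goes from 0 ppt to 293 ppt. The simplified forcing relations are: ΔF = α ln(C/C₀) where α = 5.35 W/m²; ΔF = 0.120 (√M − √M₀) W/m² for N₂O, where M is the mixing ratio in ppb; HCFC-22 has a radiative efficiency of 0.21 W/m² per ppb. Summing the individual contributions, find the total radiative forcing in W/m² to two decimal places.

ΔF = 3.26 W/m²

CO₂: 5.35 × ln(734/429) = 5.35 × ln(1.71096) = 5.35 × 0.53705 = 2.8732 W/m².
N₂O: 0.120 × (√376 − √279) = 0.120 × (19.3907 − 16.7033) = 0.120 × 2.6874 = 0.3225 W/m².
HCFC-22: Δ = 293 − 0 = 293 ppt = 0.293 ppb; ΔF = 0.21 × 0.293 = 0.0615 W/m².
Total ΔF = 2.8732 + 0.3225 + 0.0615 = 3.2572 W/m².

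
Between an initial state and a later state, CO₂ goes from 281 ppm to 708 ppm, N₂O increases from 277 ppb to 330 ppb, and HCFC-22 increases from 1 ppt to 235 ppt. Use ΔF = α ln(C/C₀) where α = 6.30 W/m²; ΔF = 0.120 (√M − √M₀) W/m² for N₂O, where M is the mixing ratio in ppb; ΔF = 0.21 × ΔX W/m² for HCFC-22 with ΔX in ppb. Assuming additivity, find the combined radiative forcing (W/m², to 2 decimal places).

CO₂: 6.30 × ln(708/281) = 6.30 × ln(2.51957) = 6.30 × 0.92409 = 5.8218 W/m².
N₂O: 0.120 × (√330 − √277) = 0.120 × (18.1659 − 16.6433) = 0.120 × 1.5226 = 0.1827 W/m².
HCFC-22: Δ = 235 − 1 = 234 ppt = 0.234 ppb; ΔF = 0.21 × 0.234 = 0.0491 W/m².
Total ΔF = 5.8218 + 0.1827 + 0.0491 = 6.0536 W/m².

ΔF = 6.05 W/m²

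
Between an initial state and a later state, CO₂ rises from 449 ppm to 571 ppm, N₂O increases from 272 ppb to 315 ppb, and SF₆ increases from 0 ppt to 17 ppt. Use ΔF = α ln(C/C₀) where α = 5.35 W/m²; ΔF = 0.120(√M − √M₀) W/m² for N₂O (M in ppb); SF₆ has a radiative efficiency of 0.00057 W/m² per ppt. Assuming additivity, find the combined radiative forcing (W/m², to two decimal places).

ΔF = 1.45 W/m²

CO₂: 5.35 × ln(571/449) = 5.35 × ln(1.27171) = 5.35 × 0.24036 = 1.2859 W/m².
N₂O: 0.120 × (√315 − √272) = 0.120 × (17.7482 − 16.4924) = 0.120 × 1.2558 = 0.1507 W/m².
SF₆: ΔF = 0.00057 × (17 − 0) = 0.00057 × 17 = 0.0097 W/m².
Total ΔF = 1.2859 + 0.1507 + 0.0097 = 1.4463 W/m².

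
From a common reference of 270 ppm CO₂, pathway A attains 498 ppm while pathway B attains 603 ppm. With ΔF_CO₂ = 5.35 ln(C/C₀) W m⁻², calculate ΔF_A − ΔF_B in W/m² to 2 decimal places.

ΔF_A − ΔF_B = -1.02 W/m²

ΔF_A = 5.35 ln(498/270) = 5.35 × 0.61218 = 3.2752 W/m².
ΔF_B = 5.35 ln(603/270) = 5.35 × 0.80350 = 4.2987 W/m².
Difference: 3.2752 − 4.2987 = -1.0235 W/m².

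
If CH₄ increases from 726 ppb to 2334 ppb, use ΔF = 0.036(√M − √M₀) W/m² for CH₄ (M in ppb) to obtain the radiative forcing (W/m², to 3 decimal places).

CH₄: 0.036 × (√2334 − √726) = 0.036 × (48.3115 − 26.9444) = 0.036 × 21.3671 = 0.7692 W/m².

ΔF = 0.769 W/m²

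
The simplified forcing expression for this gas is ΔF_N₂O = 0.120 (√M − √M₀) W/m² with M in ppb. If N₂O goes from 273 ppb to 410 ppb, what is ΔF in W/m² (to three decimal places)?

ΔF = 0.447 W/m²

N₂O: 0.120 × (√410 − √273) = 0.120 × (20.2485 − 16.5227) = 0.120 × 3.7258 = 0.4471 W/m².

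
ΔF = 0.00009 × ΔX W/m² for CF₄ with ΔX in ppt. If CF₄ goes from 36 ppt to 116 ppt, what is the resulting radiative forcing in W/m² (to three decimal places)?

CF₄: ΔF = 0.00009 × (116 − 36) = 0.00009 × 80 = 0.0072 W/m².

ΔF = 0.007 W/m²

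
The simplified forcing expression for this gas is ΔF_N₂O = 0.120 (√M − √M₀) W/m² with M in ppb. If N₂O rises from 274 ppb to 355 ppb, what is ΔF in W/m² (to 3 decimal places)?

N₂O: 0.120 × (√355 − √274) = 0.120 × (18.8414 − 16.5529) = 0.120 × 2.2885 = 0.2746 W/m².

ΔF = 0.275 W/m²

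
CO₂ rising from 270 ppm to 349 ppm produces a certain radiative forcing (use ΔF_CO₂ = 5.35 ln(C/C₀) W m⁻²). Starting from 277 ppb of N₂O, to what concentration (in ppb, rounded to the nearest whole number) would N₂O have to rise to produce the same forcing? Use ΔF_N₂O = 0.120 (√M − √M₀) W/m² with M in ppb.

M ≈ 789 ppb

CO₂ forcing: 5.35 × ln(349/270) = 5.35 × 0.256650 = 1.37308 W/m².
Set 0.120(√M − √277) = 1.37308: √M = 1.37308/0.120 + √277 = 11.4423 + 16.6433 = 28.0856.
M = (28.0856)² = 788.80 ppb.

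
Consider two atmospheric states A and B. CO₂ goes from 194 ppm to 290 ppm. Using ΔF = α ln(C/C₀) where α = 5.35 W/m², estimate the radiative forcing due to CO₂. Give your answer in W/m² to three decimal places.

CO₂: 5.35 × ln(290/194) = 5.35 × ln(1.49485) = 5.35 × 0.40203 = 2.1509 W/m².

ΔF = 2.151 W/m²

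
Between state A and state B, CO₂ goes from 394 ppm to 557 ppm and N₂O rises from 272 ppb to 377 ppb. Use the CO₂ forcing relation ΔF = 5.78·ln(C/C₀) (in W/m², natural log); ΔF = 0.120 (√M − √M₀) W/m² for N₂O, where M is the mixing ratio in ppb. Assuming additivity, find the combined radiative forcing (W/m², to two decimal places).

ΔF = 2.35 W/m²

CO₂: 5.78 × ln(557/394) = 5.78 × ln(1.41371) = 5.78 × 0.34622 = 2.0012 W/m².
N₂O: 0.120 × (√377 − √272) = 0.120 × (19.4165 − 16.4924) = 0.120 × 2.9241 = 0.3509 W/m².
Total ΔF = 2.0012 + 0.3509 = 2.3521 W/m².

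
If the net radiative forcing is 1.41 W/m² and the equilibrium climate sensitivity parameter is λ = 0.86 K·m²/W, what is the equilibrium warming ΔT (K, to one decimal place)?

ΔT = 1.2 K

ΔT = λ ΔF = 0.86 × 1.41 = 1.2126 K.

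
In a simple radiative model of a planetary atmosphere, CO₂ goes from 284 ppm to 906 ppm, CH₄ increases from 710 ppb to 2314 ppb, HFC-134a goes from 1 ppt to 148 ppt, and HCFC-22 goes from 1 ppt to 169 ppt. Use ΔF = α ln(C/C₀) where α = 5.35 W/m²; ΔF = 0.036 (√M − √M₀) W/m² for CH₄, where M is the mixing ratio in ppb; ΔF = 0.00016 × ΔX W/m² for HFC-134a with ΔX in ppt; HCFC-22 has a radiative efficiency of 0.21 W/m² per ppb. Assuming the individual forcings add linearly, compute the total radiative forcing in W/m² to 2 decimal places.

CO₂: 5.35 × ln(906/284) = 5.35 × ln(3.19014) = 5.35 × 1.16006 = 6.2063 W/m².
CH₄: 0.036 × (√2314 − √710) = 0.036 × (48.1041 − 26.6458) = 0.036 × 21.4583 = 0.7725 W/m².
HFC-134a: ΔF = 0.00016 × (148 − 1) = 0.00016 × 147 = 0.0235 W/m².
HCFC-22: Δ = 169 − 1 = 168 ppt = 0.168 ppb; ΔF = 0.21 × 0.168 = 0.0353 W/m².
Total ΔF = 6.2063 + 0.7725 + 0.0235 + 0.0353 = 7.0376 W/m².

ΔF = 7.04 W/m²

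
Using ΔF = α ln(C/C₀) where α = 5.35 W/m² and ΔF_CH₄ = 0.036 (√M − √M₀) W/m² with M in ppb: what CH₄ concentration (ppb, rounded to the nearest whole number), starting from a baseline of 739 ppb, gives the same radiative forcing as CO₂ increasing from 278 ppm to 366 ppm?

CO₂ forcing: 5.35 × ln(366/278) = 5.35 × 0.275012 = 1.47131 W/m².
Set 0.036(√M − √739) = 1.47131: √M = 1.47131/0.036 + √739 = 40.8697 + 27.1846 = 68.0543.
M = (68.0543)² = 4631.39 ppb.

M ≈ 4631 ppb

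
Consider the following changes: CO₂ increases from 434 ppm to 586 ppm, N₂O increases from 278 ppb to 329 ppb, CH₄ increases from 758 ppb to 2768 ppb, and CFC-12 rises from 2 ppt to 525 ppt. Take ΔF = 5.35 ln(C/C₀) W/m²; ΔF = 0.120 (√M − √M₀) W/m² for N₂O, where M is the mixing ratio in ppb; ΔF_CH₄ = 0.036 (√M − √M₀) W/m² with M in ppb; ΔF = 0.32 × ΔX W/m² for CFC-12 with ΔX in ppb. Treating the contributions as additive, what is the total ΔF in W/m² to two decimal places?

CO₂: 5.35 × ln(586/434) = 5.35 × ln(1.35023) = 5.35 × 0.30027 = 1.6064 W/m².
N₂O: 0.120 × (√329 − √278) = 0.120 × (18.1384 − 16.6733) = 0.120 × 1.4651 = 0.1758 W/m².
CH₄: 0.036 × (√2768 − √758) = 0.036 × (52.6118 − 27.5318) = 0.036 × 25.0800 = 0.9029 W/m².
CFC-12: Δ = 525 − 2 = 523 ppt = 0.523 ppb; ΔF = 0.32 × 0.523 = 0.1674 W/m².
Total ΔF = 1.6064 + 0.1758 + 0.9029 + 0.1674 = 2.8525 W/m².

ΔF = 2.85 W/m²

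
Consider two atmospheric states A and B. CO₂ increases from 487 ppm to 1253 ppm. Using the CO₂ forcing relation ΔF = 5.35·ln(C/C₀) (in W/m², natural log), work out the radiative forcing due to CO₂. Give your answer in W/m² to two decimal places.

ΔF = 5.06 W/m²

CO₂: 5.35 × ln(1253/487) = 5.35 × ln(2.57290) = 5.35 × 0.94503 = 5.0559 W/m².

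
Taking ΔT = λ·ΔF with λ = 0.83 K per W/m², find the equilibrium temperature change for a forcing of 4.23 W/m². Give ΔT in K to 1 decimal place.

ΔT = 3.5 K

ΔT = λ ΔF = 0.83 × 4.23 = 3.5109 K.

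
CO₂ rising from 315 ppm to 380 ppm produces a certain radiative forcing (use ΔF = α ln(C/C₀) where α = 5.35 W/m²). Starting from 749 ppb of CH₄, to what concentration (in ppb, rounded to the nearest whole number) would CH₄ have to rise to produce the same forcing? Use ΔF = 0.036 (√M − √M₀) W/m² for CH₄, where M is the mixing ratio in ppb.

M ≈ 3052 ppb

CO₂ forcing: 5.35 × ln(380/315) = 5.35 × 0.187599 = 1.00365 W/m².
Set 0.036(√M − √749) = 1.00365: √M = 1.00365/0.036 + √749 = 27.8792 + 27.3679 = 55.2471.
M = (55.2471)² = 3052.24 ppb.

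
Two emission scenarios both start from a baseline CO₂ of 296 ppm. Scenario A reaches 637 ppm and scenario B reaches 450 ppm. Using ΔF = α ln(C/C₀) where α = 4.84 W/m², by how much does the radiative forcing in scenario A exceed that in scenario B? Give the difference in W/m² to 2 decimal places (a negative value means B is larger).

ΔF_A = 4.84 ln(637/296) = 4.84 × 0.76641 = 3.7094 W/m².
ΔF_B = 4.84 ln(450/296) = 4.84 × 0.41889 = 2.0274 W/m².
Difference: 3.7094 − 2.0274 = 1.6820 W/m².
(Equivalently, ΔF_A − ΔF_B = 4.84 ln(637/450) = 4.84 × 0.34752 = 1.6820 W/m².)

ΔF_A − ΔF_B = 1.68 W/m²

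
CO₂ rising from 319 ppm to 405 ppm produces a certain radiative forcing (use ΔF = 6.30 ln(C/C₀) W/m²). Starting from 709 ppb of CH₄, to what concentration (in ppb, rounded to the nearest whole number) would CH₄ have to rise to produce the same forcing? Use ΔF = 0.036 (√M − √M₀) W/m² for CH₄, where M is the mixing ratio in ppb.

CO₂ forcing: 6.30 × ln(405/319) = 6.30 × 0.238696 = 1.50378 W/m².
Set 0.036(√M − √709) = 1.50378: √M = 1.50378/0.036 + √709 = 41.7717 + 26.6271 = 68.3988.
M = (68.3988)² = 4678.40 ppb.

M ≈ 4678 ppb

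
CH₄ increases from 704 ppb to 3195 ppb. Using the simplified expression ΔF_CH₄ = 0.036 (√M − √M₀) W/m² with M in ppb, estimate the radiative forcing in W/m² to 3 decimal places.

ΔF = 1.080 W/m²

CH₄: 0.036 × (√3195 − √704) = 0.036 × (56.5243 − 26.5330) = 0.036 × 29.9913 = 1.0797 W/m².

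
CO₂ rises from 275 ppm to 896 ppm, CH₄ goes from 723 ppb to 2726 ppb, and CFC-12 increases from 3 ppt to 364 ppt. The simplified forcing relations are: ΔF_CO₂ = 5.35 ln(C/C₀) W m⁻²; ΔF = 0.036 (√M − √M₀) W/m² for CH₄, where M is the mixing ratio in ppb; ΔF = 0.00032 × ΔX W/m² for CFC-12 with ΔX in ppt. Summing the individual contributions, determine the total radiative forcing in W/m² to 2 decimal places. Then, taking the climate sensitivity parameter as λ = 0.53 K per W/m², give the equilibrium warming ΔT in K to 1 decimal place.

ΔF = 7.35 W/m²; ΔT = 3.9 K

CO₂: 5.35 × ln(896/275) = 5.35 × ln(3.25818) = 5.35 × 1.18117 = 6.3193 W/m².
CH₄: 0.036 × (√2726 − √723) = 0.036 × (52.2111 − 26.8887) = 0.036 × 25.3224 = 0.9116 W/m².
CFC-12: ΔF = 0.00032 × (364 − 3) = 0.00032 × 361 = 0.1155 W/m².
Total ΔF = 6.3193 + 0.9116 + 0.1155 = 7.3464 W/m².
ΔT = λ ΔF = 0.53 × 7.35 = 3.8955 K.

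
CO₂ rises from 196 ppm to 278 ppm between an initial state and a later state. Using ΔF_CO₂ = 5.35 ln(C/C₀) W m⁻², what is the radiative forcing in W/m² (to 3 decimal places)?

ΔF = 1.870 W/m²

CO₂: 5.35 × ln(278/196) = 5.35 × ln(1.41837) = 5.35 × 0.34951 = 1.8699 W/m².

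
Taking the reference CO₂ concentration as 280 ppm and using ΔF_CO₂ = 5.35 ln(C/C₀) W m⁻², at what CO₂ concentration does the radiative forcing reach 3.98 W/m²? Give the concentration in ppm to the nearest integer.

C ≈ 589 ppm

Set 5.35 ln(C/280) = 3.98, so ln(C/280) = 3.98/5.35 = 0.74393.
Then C/280 = e^0.74393 = 2.10419, giving C = 280 × 2.10419 = 589.17 ppm.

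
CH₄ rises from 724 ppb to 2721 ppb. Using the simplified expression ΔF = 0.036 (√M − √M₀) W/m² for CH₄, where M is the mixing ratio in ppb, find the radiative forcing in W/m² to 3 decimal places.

CH₄: 0.036 × (√2721 − √724) = 0.036 × (52.1632 − 26.9072) = 0.036 × 25.2560 = 0.9092 W/m².

ΔF = 0.909 W/m²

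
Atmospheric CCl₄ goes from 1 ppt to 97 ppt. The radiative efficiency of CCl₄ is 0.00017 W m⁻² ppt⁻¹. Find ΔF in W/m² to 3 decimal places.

ΔF = 0.016 W/m²

CCl₄: ΔF = 0.00017 × (97 − 1) = 0.00017 × 96 = 0.0163 W/m².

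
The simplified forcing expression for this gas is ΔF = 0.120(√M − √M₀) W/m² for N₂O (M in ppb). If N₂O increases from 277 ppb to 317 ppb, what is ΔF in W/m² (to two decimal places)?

ΔF = 0.14 W/m²

N₂O: 0.120 × (√317 − √277) = 0.120 × (17.8045 − 16.6433) = 0.120 × 1.1612 = 0.1393 W/m².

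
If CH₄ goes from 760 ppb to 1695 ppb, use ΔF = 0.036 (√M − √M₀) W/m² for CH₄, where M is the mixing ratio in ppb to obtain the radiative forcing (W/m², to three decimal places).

ΔF = 0.490 W/m²

CH₄: 0.036 × (√1695 − √760) = 0.036 × (41.1704 − 27.5681) = 0.036 × 13.6023 = 0.4897 W/m².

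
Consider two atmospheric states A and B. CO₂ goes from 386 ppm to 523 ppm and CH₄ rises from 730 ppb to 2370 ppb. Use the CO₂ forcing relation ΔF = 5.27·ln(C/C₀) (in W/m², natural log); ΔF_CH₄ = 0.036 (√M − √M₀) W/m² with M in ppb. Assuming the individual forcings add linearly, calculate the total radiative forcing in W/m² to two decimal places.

ΔF = 2.38 W/m²

CO₂: 5.27 × ln(523/386) = 5.27 × ln(1.35492) = 5.27 × 0.30374 = 1.6007 W/m².
CH₄: 0.036 × (√2370 − √730) = 0.036 × (48.6826 − 27.0185) = 0.036 × 21.6641 = 0.7799 W/m².
Total ΔF = 1.6007 + 0.7799 = 2.3806 W/m².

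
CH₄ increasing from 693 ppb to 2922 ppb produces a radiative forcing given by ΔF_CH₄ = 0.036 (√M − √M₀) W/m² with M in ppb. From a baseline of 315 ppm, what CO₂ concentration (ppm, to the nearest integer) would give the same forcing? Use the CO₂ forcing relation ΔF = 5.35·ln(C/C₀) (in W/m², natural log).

C ≈ 380 ppm

CH₄ forcing: 0.036 × (√2922 − √693) = 0.036 × (54.0555 − 26.3249) = 0.036 × 27.7306 = 0.99830 W/m².
Set 5.35 ln(C/315) = 0.99830: ln(C/315) = 0.99830/5.35 = 0.18660, so C = 315 × e^0.18660 = 315 × 1.20515 = 379.62 ppm.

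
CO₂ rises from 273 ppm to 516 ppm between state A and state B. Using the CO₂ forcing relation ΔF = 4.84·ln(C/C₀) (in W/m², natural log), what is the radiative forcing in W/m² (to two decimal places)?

ΔF = 3.08 W/m²

CO₂ absorption bands are partially saturated, so forcing scales with the logarithm of the concentration ratio.
CO₂: 4.84 × ln(516/273) = 4.84 × ln(1.89011) = 4.84 × 0.63664 = 3.0813 W/m².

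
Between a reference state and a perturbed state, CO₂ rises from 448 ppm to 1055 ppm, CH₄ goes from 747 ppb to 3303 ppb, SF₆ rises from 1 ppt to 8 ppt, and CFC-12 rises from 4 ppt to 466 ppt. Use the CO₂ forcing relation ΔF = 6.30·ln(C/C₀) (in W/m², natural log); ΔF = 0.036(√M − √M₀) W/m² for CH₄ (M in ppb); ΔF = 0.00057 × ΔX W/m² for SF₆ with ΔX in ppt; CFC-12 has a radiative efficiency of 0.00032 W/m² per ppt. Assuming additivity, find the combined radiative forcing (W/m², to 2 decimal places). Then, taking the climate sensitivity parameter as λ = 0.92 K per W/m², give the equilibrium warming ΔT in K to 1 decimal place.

ΔF = 6.63 W/m²; ΔT = 6.1 K

CO₂: 6.30 × ln(1055/448) = 6.30 × ln(2.35491) = 6.30 × 0.85650 = 5.3960 W/m².
CH₄: 0.036 × (√3303 − √747) = 0.036 × (57.4717 − 27.3313) = 0.036 × 30.1404 = 1.0851 W/m².
SF₆: ΔF = 0.00057 × (8 − 1) = 0.00057 × 7 = 0.0040 W/m².
CFC-12: ΔF = 0.00032 × (466 − 4) = 0.00032 × 462 = 0.1478 W/m².
Total ΔF = 5.3960 + 1.0851 + 0.0040 + 0.1478 = 6.6329 W/m².
ΔT = λ ΔF = 0.92 × 6.63 = 6.0996 K.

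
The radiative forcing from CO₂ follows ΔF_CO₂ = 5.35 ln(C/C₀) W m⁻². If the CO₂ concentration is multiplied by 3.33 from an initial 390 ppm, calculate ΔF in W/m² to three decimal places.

ΔF = 6.436 W/m²

ΔF = 5.35 × ln(3.33) = 5.35 × 1.20297 = 6.4359 W/m².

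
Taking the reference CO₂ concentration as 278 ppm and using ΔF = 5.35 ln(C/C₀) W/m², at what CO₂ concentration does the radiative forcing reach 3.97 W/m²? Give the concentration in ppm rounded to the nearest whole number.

Set 5.35 ln(C/278) = 3.97, so ln(C/278) = 3.97/5.35 = 0.74206.
Then C/278 = e^0.74206 = 2.10026, giving C = 278 × 2.10026 = 583.87 ppm.

C ≈ 584 ppm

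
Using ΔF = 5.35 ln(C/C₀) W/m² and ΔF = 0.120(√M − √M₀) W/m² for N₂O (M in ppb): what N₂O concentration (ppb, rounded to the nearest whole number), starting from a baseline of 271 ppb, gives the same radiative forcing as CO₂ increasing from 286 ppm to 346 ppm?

M ≈ 623 ppb

CO₂ forcing: 5.35 × ln(346/286) = 5.35 × 0.190447 = 1.01889 W/m².
Set 0.120(√M − √271) = 1.01889: √M = 1.01889/0.120 + √271 = 8.4908 + 16.4621 = 24.9529.
M = (24.9529)² = 622.65 ppb.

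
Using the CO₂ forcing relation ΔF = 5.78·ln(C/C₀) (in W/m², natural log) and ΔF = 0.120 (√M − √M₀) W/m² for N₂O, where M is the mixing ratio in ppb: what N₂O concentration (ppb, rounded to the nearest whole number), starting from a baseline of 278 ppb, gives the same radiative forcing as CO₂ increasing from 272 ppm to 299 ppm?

M ≈ 451 ppb

CO₂ forcing: 5.78 × ln(299/272) = 5.78 × 0.094642 = 0.54703 W/m².
Set 0.120(√M − √278) = 0.54703: √M = 0.54703/0.120 + √278 = 4.5586 + 16.6733 = 21.2319.
M = (21.2319)² = 450.79 ppb.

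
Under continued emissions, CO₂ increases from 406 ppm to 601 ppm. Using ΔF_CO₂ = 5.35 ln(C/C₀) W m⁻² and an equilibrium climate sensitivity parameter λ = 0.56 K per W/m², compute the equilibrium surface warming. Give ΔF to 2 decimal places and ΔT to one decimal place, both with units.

ΔF = 2.10 W/m²; ΔT = 1.2 K

CO₂: 5.35 × ln(601/406) = 5.35 × ln(1.48030) = 5.35 × 0.39224 = 2.0985 W/m².
ΔT = λ ΔF = 0.56 × 2.10 = 1.1760 K.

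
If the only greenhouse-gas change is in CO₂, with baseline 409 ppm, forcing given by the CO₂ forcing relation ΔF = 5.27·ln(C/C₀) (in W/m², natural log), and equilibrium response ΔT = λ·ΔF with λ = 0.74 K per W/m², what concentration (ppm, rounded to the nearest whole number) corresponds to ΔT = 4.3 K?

C ≈ 1232 ppm

Required forcing: ΔF = ΔT/λ = 4.3/0.74 = 5.8108 W/m².
Then ln(C/409) = ΔF/5.27 = 5.8108/5.27 = 1.10262.
So C = 409 × e^1.10262 = 409 × 3.01205 = 1231.93 ppm.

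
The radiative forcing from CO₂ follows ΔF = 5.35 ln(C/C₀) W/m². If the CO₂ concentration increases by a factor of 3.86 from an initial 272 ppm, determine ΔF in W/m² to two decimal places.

Because the forcing depends only on the ratio C/C₀, the initial concentration does not enter.
ΔF = 5.35 × ln(3.86) = 5.35 × 1.35067 = 7.2261 W/m².

ΔF = 7.23 W/m²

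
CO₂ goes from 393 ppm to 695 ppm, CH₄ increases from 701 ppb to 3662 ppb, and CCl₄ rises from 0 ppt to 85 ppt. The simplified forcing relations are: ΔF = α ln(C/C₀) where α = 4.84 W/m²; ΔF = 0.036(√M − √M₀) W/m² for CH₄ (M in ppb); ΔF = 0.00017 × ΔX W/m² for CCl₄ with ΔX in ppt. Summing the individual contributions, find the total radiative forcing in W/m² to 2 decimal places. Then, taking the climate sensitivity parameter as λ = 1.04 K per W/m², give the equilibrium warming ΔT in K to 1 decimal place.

CO₂: 4.84 × ln(695/393) = 4.84 × ln(1.76845) = 4.84 × 0.57010 = 2.7593 W/m².
CH₄: 0.036 × (√3662 − √701) = 0.036 × (60.5145 − 26.4764) = 0.036 × 34.0381 = 1.2254 W/m².
CCl₄: ΔF = 0.00017 × (85 − 0) = 0.00017 × 85 = 0.0145 W/m².
Total ΔF = 2.7593 + 1.2254 + 0.0145 = 3.9992 W/m².
ΔT = λ ΔF = 1.04 × 4.00 = 4.1600 K.

ΔF = 4.00 W/m²; ΔT = 4.2 K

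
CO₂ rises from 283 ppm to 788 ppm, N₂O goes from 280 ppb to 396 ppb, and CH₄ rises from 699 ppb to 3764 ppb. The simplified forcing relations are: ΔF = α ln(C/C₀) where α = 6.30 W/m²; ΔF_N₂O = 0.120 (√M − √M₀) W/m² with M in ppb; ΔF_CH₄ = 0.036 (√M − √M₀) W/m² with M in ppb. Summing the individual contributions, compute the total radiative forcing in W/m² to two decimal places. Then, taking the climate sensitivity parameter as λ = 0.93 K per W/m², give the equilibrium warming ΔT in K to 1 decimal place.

ΔF = 8.09 W/m²; ΔT = 7.5 K

CO₂: 6.30 × ln(788/283) = 6.30 × ln(2.78445) = 6.30 × 1.02405 = 6.4515 W/m².
N₂O: 0.120 × (√396 − √280) = 0.120 × (19.8997 − 16.7332) = 0.120 × 3.1665 = 0.3800 W/m².
CH₄: 0.036 × (√3764 − √699) = 0.036 × (61.3514 − 26.4386) = 0.036 × 34.9128 = 1.2569 W/m².
Total ΔF = 6.4515 + 0.3800 + 1.2569 = 8.0884 W/m².
ΔT = λ ΔF = 0.93 × 8.09 = 7.5237 K.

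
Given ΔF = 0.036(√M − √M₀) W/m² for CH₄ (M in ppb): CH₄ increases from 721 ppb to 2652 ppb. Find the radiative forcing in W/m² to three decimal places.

ΔF = 0.887 W/m²

CH₄: 0.036 × (√2652 − √721) = 0.036 × (51.4976 − 26.8514) = 0.036 × 24.6462 = 0.8873 W/m².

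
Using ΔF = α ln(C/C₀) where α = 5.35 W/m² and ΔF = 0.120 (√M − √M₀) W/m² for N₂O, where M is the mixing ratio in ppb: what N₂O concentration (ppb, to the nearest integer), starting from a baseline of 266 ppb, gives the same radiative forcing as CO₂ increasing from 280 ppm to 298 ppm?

M ≈ 364 ppb

CO₂ forcing: 5.35 × ln(298/280) = 5.35 × 0.062304 = 0.33333 W/m².
Set 0.120(√M − √266) = 0.33333: √M = 0.33333/0.120 + √266 = 2.7778 + 16.3095 = 19.0873.
M = (19.0873)² = 364.33 ppb.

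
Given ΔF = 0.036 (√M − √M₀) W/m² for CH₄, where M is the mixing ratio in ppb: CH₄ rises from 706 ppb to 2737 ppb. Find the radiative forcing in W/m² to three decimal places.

CH₄: 0.036 × (√2737 − √706) = 0.036 × (52.3163 − 26.5707) = 0.036 × 25.7456 = 0.9268 W/m².

ΔF = 0.927 W/m²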